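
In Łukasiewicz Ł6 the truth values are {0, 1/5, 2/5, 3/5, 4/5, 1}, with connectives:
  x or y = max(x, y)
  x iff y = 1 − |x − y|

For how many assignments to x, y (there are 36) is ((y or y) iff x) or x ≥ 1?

value 1: 11 assignments (counts)
value 4/5: 12 assignments
value 3/5: 7 assignments
value 2/5: 3 assignments
value 1/5: 2 assignments
value 0: 1 assignment
So 11 of the 36 assignments meet the threshold.

11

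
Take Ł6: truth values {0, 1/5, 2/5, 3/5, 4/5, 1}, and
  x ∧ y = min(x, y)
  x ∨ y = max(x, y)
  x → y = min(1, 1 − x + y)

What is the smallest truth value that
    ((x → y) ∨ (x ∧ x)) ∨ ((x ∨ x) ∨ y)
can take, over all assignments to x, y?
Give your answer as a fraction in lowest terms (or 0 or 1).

Take x = 2/5, y = 0:
x → y = 2/5 → 0 = 3/5
x ∧ x = 2/5 ∧ 2/5 = 2/5
(x → y) ∨ (x ∧ x) = 3/5 ∨ 2/5 = 3/5
x ∨ x = 2/5 ∨ 2/5 = 2/5
(x ∨ x) ∨ y = 2/5 ∨ 0 = 2/5
((x → y) ∨ (x ∧ x)) ∨ ((x ∨ x) ∨ y) = 3/5 ∨ 2/5 = 3/5
No assignment yields a value below 3/5, so this is the minimum.

3/5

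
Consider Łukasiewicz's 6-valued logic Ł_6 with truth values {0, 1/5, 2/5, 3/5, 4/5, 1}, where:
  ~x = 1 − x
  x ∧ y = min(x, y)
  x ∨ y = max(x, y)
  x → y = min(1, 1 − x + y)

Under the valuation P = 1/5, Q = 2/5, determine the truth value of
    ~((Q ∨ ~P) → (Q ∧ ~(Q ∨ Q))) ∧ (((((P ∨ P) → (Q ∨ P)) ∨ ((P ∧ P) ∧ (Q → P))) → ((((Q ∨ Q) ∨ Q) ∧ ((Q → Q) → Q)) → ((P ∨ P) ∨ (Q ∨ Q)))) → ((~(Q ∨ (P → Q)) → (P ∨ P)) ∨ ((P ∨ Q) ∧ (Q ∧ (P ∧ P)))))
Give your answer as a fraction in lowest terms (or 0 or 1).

2/5

~P = ~1/5 = 4/5
Q ∨ ~P = 2/5 ∨ 4/5 = 4/5
Q ∨ Q = 2/5 ∨ 2/5 = 2/5
~(Q ∨ Q) = ~2/5 = 3/5
Q ∧ ~(Q ∨ Q) = 2/5 ∧ 3/5 = 2/5
(Q ∨ ~P) → (Q ∧ ~(Q ∨ Q)) = 4/5 → 2/5 = 3/5
~((Q ∨ ~P) → (Q ∧ ~(Q ∨ Q))) = ~3/5 = 2/5
P ∨ P = 1/5 ∨ 1/5 = 1/5
Q ∨ P = 2/5 ∨ 1/5 = 2/5
(P ∨ P) → (Q ∨ P) = 1/5 → 2/5 = 1
P ∧ P = 1/5 ∧ 1/5 = 1/5
Q → P = 2/5 → 1/5 = 4/5
(P ∧ P) ∧ (Q → P) = 1/5 ∧ 4/5 = 1/5
((P ∨ P) → (Q ∨ P)) ∨ ((P ∧ P) ∧ (Q → P)) = 1 ∨ 1/5 = 1
Q ∨ Q = 2/5 ∨ 2/5 = 2/5
(Q ∨ Q) ∨ Q = 2/5 ∨ 2/5 = 2/5
Q → Q = 2/5 → 2/5 = 1
(Q → Q) → Q = 1 → 2/5 = 2/5
((Q ∨ Q) ∨ Q) ∧ ((Q → Q) → Q) = 2/5 ∧ 2/5 = 2/5
P ∨ P = 1/5 ∨ 1/5 = 1/5
Q ∨ Q = 2/5 ∨ 2/5 = 2/5
(P ∨ P) ∨ (Q ∨ Q) = 1/5 ∨ 2/5 = 2/5
(((Q ∨ Q) ∨ Q) ∧ ((Q → Q) → Q)) → ((P ∨ P) ∨ (Q ∨ Q)) = 2/5 → 2/5 = 1
(((P ∨ P) → (Q ∨ P)) ∨ ((P ∧ P) ∧ (Q → P))) → ((((Q ∨ Q) ∨ Q) ∧ ((Q → Q) → Q)) → ((P ∨ P) ∨ (Q ∨ Q))) = 1 → 1 = 1
P → Q = 1/5 → 2/5 = 1
Q ∨ (P → Q) = 2/5 ∨ 1 = 1
~(Q ∨ (P → Q)) = ~1 = 0
P ∨ P = 1/5 ∨ 1/5 = 1/5
~(Q ∨ (P → Q)) → (P ∨ P) = 0 → 1/5 = 1
P ∨ Q = 1/5 ∨ 2/5 = 2/5
P ∧ P = 1/5 ∧ 1/5 = 1/5
Q ∧ (P ∧ P) = 2/5 ∧ 1/5 = 1/5
(P ∨ Q) ∧ (Q ∧ (P ∧ P)) = 2/5 ∧ 1/5 = 1/5
(~(Q ∨ (P → Q)) → (P ∨ P)) ∨ ((P ∨ Q) ∧ (Q ∧ (P ∧ P))) = 1 ∨ 1/5 = 1
((((P ∨ P) → (Q ∨ P)) ∨ ((P ∧ P) ∧ (Q → P))) → ((((Q ∨ Q) ∨ Q) ∧ ((Q → Q) → Q)) → ((P ∨ P) ∨ (Q ∨ Q)))) → ((~(Q ∨ (P → Q)) → (P ∨ P)) ∨ ((P ∨ Q) ∧ (Q ∧ (P ∧ P)))) = 1 → 1 = 1
~((Q ∨ ~P) → (Q ∧ ~(Q ∨ Q))) ∧ (((((P ∨ P) → (Q ∨ P)) ∨ ((P ∧ P) ∧ (Q → P))) → ((((Q ∨ Q) ∨ Q) ∧ ((Q → Q) → Q)) → ((P ∨ P) ∨ (Q ∨ Q)))) → ((~(Q ∨ (P → Q)) → (P ∨ P)) ∨ ((P ∨ Q) ∧ (Q ∧ (P ∧ P))))) = 2/5 ∧ 1 = 2/5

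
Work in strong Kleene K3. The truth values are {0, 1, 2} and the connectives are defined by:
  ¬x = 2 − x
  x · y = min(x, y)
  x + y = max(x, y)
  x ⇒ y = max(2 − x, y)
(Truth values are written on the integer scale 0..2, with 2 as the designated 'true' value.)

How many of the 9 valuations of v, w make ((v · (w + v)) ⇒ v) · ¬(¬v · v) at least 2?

6

v = 0, w = 0 ↦ 2  ≥
v = 0, w = 1 ↦ 2  ≥
v = 0, w = 2 ↦ 2  ≥
v = 1, w = 0 ↦ 1  <
v = 1, w = 1 ↦ 1  <
v = 1, w = 2 ↦ 1  <
v = 2, w = 0 ↦ 2  ≥
v = 2, w = 1 ↦ 2  ≥
v = 2, w = 2 ↦ 2  ≥
So 6 of the 9 assignments meet the threshold.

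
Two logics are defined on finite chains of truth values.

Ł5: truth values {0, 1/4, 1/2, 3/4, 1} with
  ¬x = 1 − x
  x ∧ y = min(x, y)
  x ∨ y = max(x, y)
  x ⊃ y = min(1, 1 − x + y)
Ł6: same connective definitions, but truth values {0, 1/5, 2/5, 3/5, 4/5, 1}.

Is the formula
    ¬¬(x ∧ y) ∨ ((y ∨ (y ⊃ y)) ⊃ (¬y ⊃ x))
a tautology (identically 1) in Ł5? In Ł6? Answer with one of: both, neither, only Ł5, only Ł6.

neither

In Ł5: at x = 0, y = 0 the value is 0 — not a tautology.
In Ł6: at x = 0, y = 0 the value is 0 — not a tautology.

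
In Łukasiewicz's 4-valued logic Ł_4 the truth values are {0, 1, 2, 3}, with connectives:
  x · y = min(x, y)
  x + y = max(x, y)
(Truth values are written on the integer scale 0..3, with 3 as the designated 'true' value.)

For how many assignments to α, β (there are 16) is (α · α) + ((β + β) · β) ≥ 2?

12

α = 0, β = 0 ↦ 0  <
α = 0, β = 1 ↦ 1  <
α = 0, β = 2 ↦ 2  ≥
α = 0, β = 3 ↦ 3  ≥
α = 1, β = 0 ↦ 1  <
α = 1, β = 1 ↦ 1  <
α = 1, β = 2 ↦ 2  ≥
α = 1, β = 3 ↦ 3  ≥
α = 2, β = 0 ↦ 2  ≥
α = 2, β = 1 ↦ 2  ≥
α = 2, β = 2 ↦ 2  ≥
α = 2, β = 3 ↦ 3  ≥
α = 3, β = 0 ↦ 3  ≥
α = 3, β = 1 ↦ 3  ≥
α = 3, β = 2 ↦ 3  ≥
α = 3, β = 3 ↦ 3  ≥
So 12 of the 16 assignments meet the threshold.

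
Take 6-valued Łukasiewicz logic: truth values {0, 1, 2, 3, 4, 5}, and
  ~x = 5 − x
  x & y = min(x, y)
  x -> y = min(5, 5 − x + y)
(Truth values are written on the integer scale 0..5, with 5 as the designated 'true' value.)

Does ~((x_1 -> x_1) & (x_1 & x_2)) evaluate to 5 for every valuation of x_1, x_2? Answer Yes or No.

No

Counterexample: take x_1 = 1, x_2 = 1.
x_1 -> x_1 = 1 -> 1 = 5
x_1 & x_2 = 1 & 1 = 1
(x_1 -> x_1) & (x_1 & x_2) = 5 & 1 = 1
~((x_1 -> x_1) & (x_1 & x_2)) = ~1 = 4
This gives 4 ≠ 5.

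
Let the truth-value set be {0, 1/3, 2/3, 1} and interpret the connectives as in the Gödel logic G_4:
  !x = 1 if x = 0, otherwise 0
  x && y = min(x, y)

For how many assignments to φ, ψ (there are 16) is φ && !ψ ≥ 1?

1

φ = 0, ψ = 0 ↦ 0  <
φ = 0, ψ = 1/3 ↦ 0  <
φ = 0, ψ = 2/3 ↦ 0  <
φ = 0, ψ = 1 ↦ 0  <
φ = 1/3, ψ = 0 ↦ 1/3  <
φ = 1/3, ψ = 1/3 ↦ 0  <
φ = 1/3, ψ = 2/3 ↦ 0  <
φ = 1/3, ψ = 1 ↦ 0  <
φ = 2/3, ψ = 0 ↦ 2/3  <
φ = 2/3, ψ = 1/3 ↦ 0  <
φ = 2/3, ψ = 2/3 ↦ 0  <
φ = 2/3, ψ = 1 ↦ 0  <
φ = 1, ψ = 0 ↦ 1  ≥
φ = 1, ψ = 1/3 ↦ 0  <
φ = 1, ψ = 2/3 ↦ 0  <
φ = 1, ψ = 1 ↦ 0  <
So 1 of the 16 assignments meets the threshold.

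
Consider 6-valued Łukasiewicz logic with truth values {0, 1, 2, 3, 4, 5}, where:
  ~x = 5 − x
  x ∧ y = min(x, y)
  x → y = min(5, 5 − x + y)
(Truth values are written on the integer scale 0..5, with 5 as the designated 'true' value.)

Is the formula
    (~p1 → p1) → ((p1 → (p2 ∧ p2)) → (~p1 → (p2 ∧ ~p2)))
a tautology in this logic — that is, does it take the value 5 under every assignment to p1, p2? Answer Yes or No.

Counterexample: take p1 = 1, p2 = 5.
~p1 = ~1 = 4
~p1 → p1 = 4 → 1 = 2
p2 ∧ p2 = 5 ∧ 5 = 5
p1 → (p2 ∧ p2) = 1 → 5 = 5
~p1 = ~1 = 4
~p2 = ~5 = 0
p2 ∧ ~p2 = 5 ∧ 0 = 0
~p1 → (p2 ∧ ~p2) = 4 → 0 = 1
(p1 → (p2 ∧ p2)) → (~p1 → (p2 ∧ ~p2)) = 5 → 1 = 1
(~p1 → p1) → ((p1 → (p2 ∧ p2)) → (~p1 → (p2 ∧ ~p2))) = 2 → 1 = 4
This gives 4 ≠ 5.

No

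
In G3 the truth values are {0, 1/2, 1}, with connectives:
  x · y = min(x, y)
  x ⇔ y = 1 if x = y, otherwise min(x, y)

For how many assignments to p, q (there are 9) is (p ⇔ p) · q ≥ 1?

3

p = 0, q = 0 ↦ 0  <
p = 0, q = 1/2 ↦ 1/2  <
p = 0, q = 1 ↦ 1  ≥
p = 1/2, q = 0 ↦ 0  <
p = 1/2, q = 1/2 ↦ 1/2  <
p = 1/2, q = 1 ↦ 1  ≥
p = 1, q = 0 ↦ 0  <
p = 1, q = 1/2 ↦ 1/2  <
p = 1, q = 1 ↦ 1  ≥
So 3 of the 9 assignments meet the threshold.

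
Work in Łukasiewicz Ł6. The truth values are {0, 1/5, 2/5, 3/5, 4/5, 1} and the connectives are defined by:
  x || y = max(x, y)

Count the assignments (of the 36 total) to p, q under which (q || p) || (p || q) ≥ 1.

value 1: 11 assignments (counts)
value 4/5: 9 assignments
value 3/5: 7 assignments
value 2/5: 5 assignments
value 1/5: 3 assignments
value 0: 1 assignment
So 11 of the 36 assignments meet the threshold.

11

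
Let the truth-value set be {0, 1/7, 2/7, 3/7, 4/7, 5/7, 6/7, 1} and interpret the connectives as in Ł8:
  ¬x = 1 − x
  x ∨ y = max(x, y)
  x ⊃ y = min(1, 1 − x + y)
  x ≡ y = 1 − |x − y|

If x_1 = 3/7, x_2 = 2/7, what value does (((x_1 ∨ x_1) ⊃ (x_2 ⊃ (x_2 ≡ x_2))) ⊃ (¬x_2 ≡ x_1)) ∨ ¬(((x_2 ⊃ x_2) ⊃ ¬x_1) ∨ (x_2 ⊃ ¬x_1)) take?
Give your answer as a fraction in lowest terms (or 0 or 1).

x_1 ∨ x_1 = 3/7 ∨ 3/7 = 3/7
x_2 ≡ x_2 = 2/7 ≡ 2/7 = 1
x_2 ⊃ (x_2 ≡ x_2) = 2/7 ⊃ 1 = 1
(x_1 ∨ x_1) ⊃ (x_2 ⊃ (x_2 ≡ x_2)) = 3/7 ⊃ 1 = 1
¬x_2 = ¬2/7 = 5/7
¬x_2 ≡ x_1 = 5/7 ≡ 3/7 = 5/7
((x_1 ∨ x_1) ⊃ (x_2 ⊃ (x_2 ≡ x_2))) ⊃ (¬x_2 ≡ x_1) = 1 ⊃ 5/7 = 5/7
x_2 ⊃ x_2 = 2/7 ⊃ 2/7 = 1
¬x_1 = ¬3/7 = 4/7
(x_2 ⊃ x_2) ⊃ ¬x_1 = 1 ⊃ 4/7 = 4/7
¬x_1 = ¬3/7 = 4/7
x_2 ⊃ ¬x_1 = 2/7 ⊃ 4/7 = 1
((x_2 ⊃ x_2) ⊃ ¬x_1) ∨ (x_2 ⊃ ¬x_1) = 4/7 ∨ 1 = 1
¬(((x_2 ⊃ x_2) ⊃ ¬x_1) ∨ (x_2 ⊃ ¬x_1)) = ¬1 = 0
(((x_1 ∨ x_1) ⊃ (x_2 ⊃ (x_2 ≡ x_2))) ⊃ (¬x_2 ≡ x_1)) ∨ ¬(((x_2 ⊃ x_2) ⊃ ¬x_1) ∨ (x_2 ⊃ ¬x_1)) = 5/7 ∨ 0 = 5/7

5/7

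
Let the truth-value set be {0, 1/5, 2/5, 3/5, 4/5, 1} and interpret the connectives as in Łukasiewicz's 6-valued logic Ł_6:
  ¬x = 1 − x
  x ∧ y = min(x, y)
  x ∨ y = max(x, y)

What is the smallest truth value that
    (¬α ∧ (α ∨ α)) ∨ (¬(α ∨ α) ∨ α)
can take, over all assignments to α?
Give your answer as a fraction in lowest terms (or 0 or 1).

3/5

Take α = 2/5:
¬α = ¬2/5 = 3/5
α ∨ α = 2/5 ∨ 2/5 = 2/5
¬α ∧ (α ∨ α) = 3/5 ∧ 2/5 = 2/5
α ∨ α = 2/5 ∨ 2/5 = 2/5
¬(α ∨ α) = ¬2/5 = 3/5
¬(α ∨ α) ∨ α = 3/5 ∨ 2/5 = 3/5
(¬α ∧ (α ∨ α)) ∨ (¬(α ∨ α) ∨ α) = 2/5 ∨ 3/5 = 3/5
No assignment yields a value below 3/5, so this is the minimum.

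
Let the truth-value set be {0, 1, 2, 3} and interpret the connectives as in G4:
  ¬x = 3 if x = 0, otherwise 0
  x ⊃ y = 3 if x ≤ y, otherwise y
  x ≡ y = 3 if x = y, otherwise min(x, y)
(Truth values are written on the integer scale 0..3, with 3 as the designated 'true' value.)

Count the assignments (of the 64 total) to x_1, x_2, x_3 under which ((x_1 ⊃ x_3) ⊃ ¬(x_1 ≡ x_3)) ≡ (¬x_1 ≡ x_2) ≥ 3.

34

value 3: 34 assignments (counts)
value 2: 3 assignments
value 1: 3 assignments
value 0: 24 assignments
So 34 of the 64 assignments meet the threshold.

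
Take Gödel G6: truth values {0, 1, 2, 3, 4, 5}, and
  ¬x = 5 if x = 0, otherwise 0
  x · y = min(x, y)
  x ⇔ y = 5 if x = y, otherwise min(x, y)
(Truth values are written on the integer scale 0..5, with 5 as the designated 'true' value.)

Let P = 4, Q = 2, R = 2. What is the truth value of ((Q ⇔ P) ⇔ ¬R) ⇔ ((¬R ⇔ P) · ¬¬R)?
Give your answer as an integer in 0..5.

5

Q ⇔ P = 2 ⇔ 4 = 2
¬R = ¬2 = 0
(Q ⇔ P) ⇔ ¬R = 2 ⇔ 0 = 0
¬R = ¬2 = 0
¬R ⇔ P = 0 ⇔ 4 = 0
¬R = ¬2 = 0
¬¬R = ¬0 = 5
(¬R ⇔ P) · ¬¬R = 0 · 5 = 0
((Q ⇔ P) ⇔ ¬R) ⇔ ((¬R ⇔ P) · ¬¬R) = 0 ⇔ 0 = 5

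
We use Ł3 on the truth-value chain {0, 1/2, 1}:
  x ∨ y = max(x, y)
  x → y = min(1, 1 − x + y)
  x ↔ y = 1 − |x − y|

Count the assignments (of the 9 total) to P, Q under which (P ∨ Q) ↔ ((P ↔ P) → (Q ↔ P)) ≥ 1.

P = 0, Q = 0 ↦ 0  <
P = 0, Q = 1/2 ↦ 1  ≥
P = 0, Q = 1 ↦ 0  <
P = 1/2, Q = 0 ↦ 1  ≥
P = 1/2, Q = 1/2 ↦ 1/2  <
P = 1/2, Q = 1 ↦ 1/2  <
P = 1, Q = 0 ↦ 0  <
P = 1, Q = 1/2 ↦ 1/2  <
P = 1, Q = 1 ↦ 1  ≥
So 3 of the 9 assignments meet the threshold.

3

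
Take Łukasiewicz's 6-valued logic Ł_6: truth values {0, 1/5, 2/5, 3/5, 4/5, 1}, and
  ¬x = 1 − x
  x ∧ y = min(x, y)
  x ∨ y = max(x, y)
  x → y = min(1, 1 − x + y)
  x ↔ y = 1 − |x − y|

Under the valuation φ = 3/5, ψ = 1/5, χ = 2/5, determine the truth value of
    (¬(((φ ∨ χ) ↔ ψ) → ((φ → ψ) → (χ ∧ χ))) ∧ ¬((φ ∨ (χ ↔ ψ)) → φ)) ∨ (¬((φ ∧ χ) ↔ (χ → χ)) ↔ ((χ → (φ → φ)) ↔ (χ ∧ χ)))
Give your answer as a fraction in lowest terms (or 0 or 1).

4/5

φ ∨ χ = 3/5 ∨ 2/5 = 3/5
(φ ∨ χ) ↔ ψ = 3/5 ↔ 1/5 = 3/5
φ → ψ = 3/5 → 1/5 = 3/5
χ ∧ χ = 2/5 ∧ 2/5 = 2/5
(φ → ψ) → (χ ∧ χ) = 3/5 → 2/5 = 4/5
((φ ∨ χ) ↔ ψ) → ((φ → ψ) → (χ ∧ χ)) = 3/5 → 4/5 = 1
¬(((φ ∨ χ) ↔ ψ) → ((φ → ψ) → (χ ∧ χ))) = ¬1 = 0
χ ↔ ψ = 2/5 ↔ 1/5 = 4/5
φ ∨ (χ ↔ ψ) = 3/5 ∨ 4/5 = 4/5
(φ ∨ (χ ↔ ψ)) → φ = 4/5 → 3/5 = 4/5
¬((φ ∨ (χ ↔ ψ)) → φ) = ¬4/5 = 1/5
¬(((φ ∨ χ) ↔ ψ) → ((φ → ψ) → (χ ∧ χ))) ∧ ¬((φ ∨ (χ ↔ ψ)) → φ) = 0 ∧ 1/5 = 0
φ ∧ χ = 3/5 ∧ 2/5 = 2/5
χ → χ = 2/5 → 2/5 = 1
(φ ∧ χ) ↔ (χ → χ) = 2/5 ↔ 1 = 2/5
¬((φ ∧ χ) ↔ (χ → χ)) = ¬2/5 = 3/5
φ → φ = 3/5 → 3/5 = 1
χ → (φ → φ) = 2/5 → 1 = 1
χ ∧ χ = 2/5 ∧ 2/5 = 2/5
(χ → (φ → φ)) ↔ (χ ∧ χ) = 1 ↔ 2/5 = 2/5
¬((φ ∧ χ) ↔ (χ → χ)) ↔ ((χ → (φ → φ)) ↔ (χ ∧ χ)) = 3/5 ↔ 2/5 = 4/5
(¬(((φ ∨ χ) ↔ ψ) → ((φ → ψ) → (χ ∧ χ))) ∧ ¬((φ ∨ (χ ↔ ψ)) → φ)) ∨ (¬((φ ∧ χ) ↔ (χ → χ)) ↔ ((χ → (φ → φ)) ↔ (χ ∧ χ))) = 0 ∨ 4/5 = 4/5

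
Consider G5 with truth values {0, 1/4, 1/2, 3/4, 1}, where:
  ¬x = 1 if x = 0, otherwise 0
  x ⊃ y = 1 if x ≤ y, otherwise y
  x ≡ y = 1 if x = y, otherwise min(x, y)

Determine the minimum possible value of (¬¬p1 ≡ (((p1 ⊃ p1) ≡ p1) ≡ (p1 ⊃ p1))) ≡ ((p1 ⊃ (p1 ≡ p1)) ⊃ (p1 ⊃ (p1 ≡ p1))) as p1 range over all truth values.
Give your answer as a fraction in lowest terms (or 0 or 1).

Take p1 = 1/4:
¬p1 = ¬1/4 = 0
¬¬p1 = ¬0 = 1
p1 ⊃ p1 = 1/4 ⊃ 1/4 = 1
(p1 ⊃ p1) ≡ p1 = 1 ≡ 1/4 = 1/4
p1 ⊃ p1 = 1/4 ⊃ 1/4 = 1
((p1 ⊃ p1) ≡ p1) ≡ (p1 ⊃ p1) = 1/4 ≡ 1 = 1/4
¬¬p1 ≡ (((p1 ⊃ p1) ≡ p1) ≡ (p1 ⊃ p1)) = 1 ≡ 1/4 = 1/4
p1 ≡ p1 = 1/4 ≡ 1/4 = 1
p1 ⊃ (p1 ≡ p1) = 1/4 ⊃ 1 = 1
p1 ≡ p1 = 1/4 ≡ 1/4 = 1
p1 ⊃ (p1 ≡ p1) = 1/4 ⊃ 1 = 1
(p1 ⊃ (p1 ≡ p1)) ⊃ (p1 ⊃ (p1 ≡ p1)) = 1 ⊃ 1 = 1
(¬¬p1 ≡ (((p1 ⊃ p1) ≡ p1) ≡ (p1 ⊃ p1))) ≡ ((p1 ⊃ (p1 ≡ p1)) ⊃ (p1 ⊃ (p1 ≡ p1))) = 1/4 ≡ 1 = 1/4
No assignment yields a value below 1/4, so this is the minimum.

1/4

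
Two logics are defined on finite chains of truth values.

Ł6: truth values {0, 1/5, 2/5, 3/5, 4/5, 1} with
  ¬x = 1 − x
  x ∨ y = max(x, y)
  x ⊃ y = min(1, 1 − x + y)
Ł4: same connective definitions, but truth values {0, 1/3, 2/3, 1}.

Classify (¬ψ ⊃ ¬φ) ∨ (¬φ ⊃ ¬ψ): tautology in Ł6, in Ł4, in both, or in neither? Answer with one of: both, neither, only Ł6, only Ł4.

In Ł6: every assignment gives 1 — tautology.
In Ł4: every assignment gives 1 — tautology.

both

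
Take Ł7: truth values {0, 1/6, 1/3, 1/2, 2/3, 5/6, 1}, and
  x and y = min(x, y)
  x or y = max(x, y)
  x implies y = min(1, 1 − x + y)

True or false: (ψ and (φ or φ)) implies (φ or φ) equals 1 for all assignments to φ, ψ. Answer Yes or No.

Yes

At φ = 1/6, ψ = 2/3, for instance:
φ or φ = 1/6 or 1/6 = 1/6
ψ and (φ or φ) = 2/3 and 1/6 = 1/6
(ψ and (φ or φ)) implies (φ or φ) = 1/6 implies 1/6 = 1
and checking the remaining 48 assignments likewise gives ≥ 1 in every case.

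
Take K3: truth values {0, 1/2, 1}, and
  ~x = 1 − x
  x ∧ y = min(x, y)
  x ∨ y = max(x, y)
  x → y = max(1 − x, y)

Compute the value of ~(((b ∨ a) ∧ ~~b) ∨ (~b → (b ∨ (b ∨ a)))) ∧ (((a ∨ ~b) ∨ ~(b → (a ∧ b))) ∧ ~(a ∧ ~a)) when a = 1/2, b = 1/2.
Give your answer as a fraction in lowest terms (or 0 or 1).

1/2

b ∨ a = 1/2 ∨ 1/2 = 1/2
~b = ~1/2 = 1/2
~~b = ~1/2 = 1/2
(b ∨ a) ∧ ~~b = 1/2 ∧ 1/2 = 1/2
~b = ~1/2 = 1/2
b ∨ a = 1/2 ∨ 1/2 = 1/2
b ∨ (b ∨ a) = 1/2 ∨ 1/2 = 1/2
~b → (b ∨ (b ∨ a)) = 1/2 → 1/2 = 1/2
((b ∨ a) ∧ ~~b) ∨ (~b → (b ∨ (b ∨ a))) = 1/2 ∨ 1/2 = 1/2
~(((b ∨ a) ∧ ~~b) ∨ (~b → (b ∨ (b ∨ a)))) = ~1/2 = 1/2
~b = ~1/2 = 1/2
a ∨ ~b = 1/2 ∨ 1/2 = 1/2
a ∧ b = 1/2 ∧ 1/2 = 1/2
b → (a ∧ b) = 1/2 → 1/2 = 1/2
~(b → (a ∧ b)) = ~1/2 = 1/2
(a ∨ ~b) ∨ ~(b → (a ∧ b)) = 1/2 ∨ 1/2 = 1/2
~a = ~1/2 = 1/2
a ∧ ~a = 1/2 ∧ 1/2 = 1/2
~(a ∧ ~a) = ~1/2 = 1/2
((a ∨ ~b) ∨ ~(b → (a ∧ b))) ∧ ~(a ∧ ~a) = 1/2 ∧ 1/2 = 1/2
~(((b ∨ a) ∧ ~~b) ∨ (~b → (b ∨ (b ∨ a)))) ∧ (((a ∨ ~b) ∨ ~(b → (a ∧ b))) ∧ ~(a ∧ ~a)) = 1/2 ∧ 1/2 = 1/2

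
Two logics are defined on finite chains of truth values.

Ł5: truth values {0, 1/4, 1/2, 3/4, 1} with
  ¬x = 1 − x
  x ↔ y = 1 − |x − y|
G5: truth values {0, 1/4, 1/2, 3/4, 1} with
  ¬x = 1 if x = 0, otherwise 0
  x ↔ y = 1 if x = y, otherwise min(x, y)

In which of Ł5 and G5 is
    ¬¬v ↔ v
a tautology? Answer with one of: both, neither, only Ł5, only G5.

only Ł5

In Ł5: every assignment gives 1 — tautology.
In G5: at v = 1/4 the value is 1/4 — not a tautology.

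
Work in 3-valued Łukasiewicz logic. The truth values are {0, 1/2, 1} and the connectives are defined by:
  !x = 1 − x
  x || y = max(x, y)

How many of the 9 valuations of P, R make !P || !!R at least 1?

5

P = 0, R = 0 ↦ 1  ≥
P = 0, R = 1/2 ↦ 1  ≥
P = 0, R = 1 ↦ 1  ≥
P = 1/2, R = 0 ↦ 1/2  <
P = 1/2, R = 1/2 ↦ 1/2  <
P = 1/2, R = 1 ↦ 1  ≥
P = 1, R = 0 ↦ 0  <
P = 1, R = 1/2 ↦ 1/2  <
P = 1, R = 1 ↦ 1  ≥
So 5 of the 9 assignments meet the threshold.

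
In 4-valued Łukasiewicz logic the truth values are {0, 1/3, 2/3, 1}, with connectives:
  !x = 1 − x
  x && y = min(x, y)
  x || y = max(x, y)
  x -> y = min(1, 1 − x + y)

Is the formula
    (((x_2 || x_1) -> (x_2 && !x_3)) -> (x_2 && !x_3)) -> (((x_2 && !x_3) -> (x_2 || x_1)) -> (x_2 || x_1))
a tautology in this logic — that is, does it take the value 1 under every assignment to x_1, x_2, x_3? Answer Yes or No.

Yes

At x_1 = 1, x_2 = 2/3, x_3 = 0, for instance:
x_2 || x_1 = 2/3 || 1 = 1
!x_3 = !0 = 1
x_2 && !x_3 = 2/3 && 1 = 2/3
(x_2 || x_1) -> (x_2 && !x_3) = 1 -> 2/3 = 2/3
((x_2 || x_1) -> (x_2 && !x_3)) -> (x_2 && !x_3) = 2/3 -> 2/3 = 1
(x_2 && !x_3) -> (x_2 || x_1) = 2/3 -> 1 = 1
((x_2 && !x_3) -> (x_2 || x_1)) -> (x_2 || x_1) = 1 -> 1 = 1
(((x_2 || x_1) -> (x_2 && !x_3)) -> (x_2 && !x_3)) -> (((x_2 && !x_3) -> (x_2 || x_1)) -> (x_2 || x_1)) = 1 -> 1 = 1
and checking the remaining 63 assignments likewise gives ≥ 1 in every case.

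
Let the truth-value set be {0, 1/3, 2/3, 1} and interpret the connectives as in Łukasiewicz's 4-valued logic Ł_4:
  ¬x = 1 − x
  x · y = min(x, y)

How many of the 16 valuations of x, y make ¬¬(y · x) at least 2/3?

x = 0, y = 0 ↦ 0  <
x = 0, y = 1/3 ↦ 0  <
x = 0, y = 2/3 ↦ 0  <
x = 0, y = 1 ↦ 0  <
x = 1/3, y = 0 ↦ 0  <
x = 1/3, y = 1/3 ↦ 1/3  <
x = 1/3, y = 2/3 ↦ 1/3  <
x = 1/3, y = 1 ↦ 1/3  <
x = 2/3, y = 0 ↦ 0  <
x = 2/3, y = 1/3 ↦ 1/3  <
x = 2/3, y = 2/3 ↦ 2/3  ≥
x = 2/3, y = 1 ↦ 2/3  ≥
x = 1, y = 0 ↦ 0  <
x = 1, y = 1/3 ↦ 1/3  <
x = 1, y = 2/3 ↦ 2/3  ≥
x = 1, y = 1 ↦ 1  ≥
So 4 of the 16 assignments meet the threshold.

4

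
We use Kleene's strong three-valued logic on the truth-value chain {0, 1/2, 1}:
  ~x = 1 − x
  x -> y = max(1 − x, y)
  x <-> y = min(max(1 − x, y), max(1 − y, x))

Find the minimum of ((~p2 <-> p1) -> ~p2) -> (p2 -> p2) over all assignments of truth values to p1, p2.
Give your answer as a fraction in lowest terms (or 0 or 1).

Take p1 = 0, p2 = 1/2:
~p2 = ~1/2 = 1/2
~p2 <-> p1 = 1/2 <-> 0 = 1/2
~p2 = ~1/2 = 1/2
(~p2 <-> p1) -> ~p2 = 1/2 -> 1/2 = 1/2
p2 -> p2 = 1/2 -> 1/2 = 1/2
((~p2 <-> p1) -> ~p2) -> (p2 -> p2) = 1/2 -> 1/2 = 1/2
No assignment yields a value below 1/2, so this is the minimum.

1/2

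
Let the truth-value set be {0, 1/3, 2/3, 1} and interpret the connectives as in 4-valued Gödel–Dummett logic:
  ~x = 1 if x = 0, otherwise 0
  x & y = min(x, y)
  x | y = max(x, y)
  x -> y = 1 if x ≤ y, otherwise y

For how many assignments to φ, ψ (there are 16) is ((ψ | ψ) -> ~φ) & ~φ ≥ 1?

4

φ = 0, ψ = 0 ↦ 1  ≥
φ = 0, ψ = 1/3 ↦ 1  ≥
φ = 0, ψ = 2/3 ↦ 1  ≥
φ = 0, ψ = 1 ↦ 1  ≥
φ = 1/3, ψ = 0 ↦ 0  <
φ = 1/3, ψ = 1/3 ↦ 0  <
φ = 1/3, ψ = 2/3 ↦ 0  <
φ = 1/3, ψ = 1 ↦ 0  <
φ = 2/3, ψ = 0 ↦ 0  <
φ = 2/3, ψ = 1/3 ↦ 0  <
φ = 2/3, ψ = 2/3 ↦ 0  <
φ = 2/3, ψ = 1 ↦ 0  <
φ = 1, ψ = 0 ↦ 0  <
φ = 1, ψ = 1/3 ↦ 0  <
φ = 1, ψ = 2/3 ↦ 0  <
φ = 1, ψ = 1 ↦ 0  <
So 4 of the 16 assignments meet the threshold.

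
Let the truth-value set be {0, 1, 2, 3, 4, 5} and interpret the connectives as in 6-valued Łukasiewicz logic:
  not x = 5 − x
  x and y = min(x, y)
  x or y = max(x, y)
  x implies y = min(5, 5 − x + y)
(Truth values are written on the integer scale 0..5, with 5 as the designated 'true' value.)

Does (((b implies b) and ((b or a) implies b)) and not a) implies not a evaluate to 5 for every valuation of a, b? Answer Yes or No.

At a = 1, b = 0, for instance:
b implies b = 0 implies 0 = 5
b or a = 0 or 1 = 1
(b or a) implies b = 1 implies 0 = 4
(b implies b) and ((b or a) implies b) = 5 and 4 = 4
not a = not 1 = 4
((b implies b) and ((b or a) implies b)) and not a = 4 and 4 = 4
(((b implies b) and ((b or a) implies b)) and not a) implies not a = 4 implies 4 = 5
and checking the remaining 35 assignments likewise gives ≥ 5 in every case.

Yes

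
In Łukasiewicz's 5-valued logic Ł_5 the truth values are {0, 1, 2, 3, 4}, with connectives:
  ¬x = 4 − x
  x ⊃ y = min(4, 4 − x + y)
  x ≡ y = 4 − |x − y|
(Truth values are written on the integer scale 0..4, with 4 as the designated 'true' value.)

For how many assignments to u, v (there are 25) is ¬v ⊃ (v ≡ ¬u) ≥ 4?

value 4: 19 assignments (counts)
value 3: 2 assignments
value 2: 2 assignments
value 1: 1 assignment
value 0: 1 assignment
So 19 of the 25 assignments meet the threshold.

19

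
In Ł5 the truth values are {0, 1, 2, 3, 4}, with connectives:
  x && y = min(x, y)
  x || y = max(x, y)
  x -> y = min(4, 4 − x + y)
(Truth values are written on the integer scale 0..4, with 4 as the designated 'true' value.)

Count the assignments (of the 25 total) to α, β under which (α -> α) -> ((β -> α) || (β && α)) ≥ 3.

19

value 4: 15 assignments (counts)
value 3: 4 assignments (counts)
value 2: 3 assignments
value 1: 2 assignments
value 0: 1 assignment
So 19 of the 25 assignments meet the threshold.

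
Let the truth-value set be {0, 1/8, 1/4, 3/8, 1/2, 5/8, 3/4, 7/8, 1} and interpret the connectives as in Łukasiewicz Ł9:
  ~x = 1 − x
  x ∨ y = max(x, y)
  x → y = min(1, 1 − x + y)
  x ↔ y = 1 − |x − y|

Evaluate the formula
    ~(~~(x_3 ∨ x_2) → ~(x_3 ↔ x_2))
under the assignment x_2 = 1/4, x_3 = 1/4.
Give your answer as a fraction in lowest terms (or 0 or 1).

1/4

x_3 ∨ x_2 = 1/4 ∨ 1/4 = 1/4
~(x_3 ∨ x_2) = ~1/4 = 3/4
~~(x_3 ∨ x_2) = ~3/4 = 1/4
x_3 ↔ x_2 = 1/4 ↔ 1/4 = 1
~(x_3 ↔ x_2) = ~1 = 0
~~(x_3 ∨ x_2) → ~(x_3 ↔ x_2) = 1/4 → 0 = 3/4
~(~~(x_3 ∨ x_2) → ~(x_3 ↔ x_2)) = ~3/4 = 1/4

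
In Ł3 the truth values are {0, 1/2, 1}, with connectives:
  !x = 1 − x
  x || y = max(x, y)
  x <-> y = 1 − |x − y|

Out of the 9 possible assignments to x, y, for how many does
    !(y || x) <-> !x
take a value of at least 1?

6

x = 0, y = 0 ↦ 1  ≥
x = 0, y = 1/2 ↦ 1/2  <
x = 0, y = 1 ↦ 0  <
x = 1/2, y = 0 ↦ 1  ≥
x = 1/2, y = 1/2 ↦ 1  ≥
x = 1/2, y = 1 ↦ 1/2  <
x = 1, y = 0 ↦ 1  ≥
x = 1, y = 1/2 ↦ 1  ≥
x = 1, y = 1 ↦ 1  ≥
So 6 of the 9 assignments meet the threshold.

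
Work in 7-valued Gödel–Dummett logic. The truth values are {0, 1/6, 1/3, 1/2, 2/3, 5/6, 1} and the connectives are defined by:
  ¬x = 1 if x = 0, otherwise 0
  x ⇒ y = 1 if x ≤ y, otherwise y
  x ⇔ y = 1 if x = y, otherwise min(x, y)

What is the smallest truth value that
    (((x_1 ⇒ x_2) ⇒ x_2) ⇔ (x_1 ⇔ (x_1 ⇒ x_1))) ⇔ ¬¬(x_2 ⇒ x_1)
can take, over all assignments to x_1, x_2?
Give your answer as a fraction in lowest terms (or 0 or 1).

Take x_1 = 1/6, x_2 = 0:
x_1 ⇒ x_2 = 1/6 ⇒ 0 = 0
(x_1 ⇒ x_2) ⇒ x_2 = 0 ⇒ 0 = 1
x_1 ⇒ x_1 = 1/6 ⇒ 1/6 = 1
x_1 ⇔ (x_1 ⇒ x_1) = 1/6 ⇔ 1 = 1/6
((x_1 ⇒ x_2) ⇒ x_2) ⇔ (x_1 ⇔ (x_1 ⇒ x_1)) = 1 ⇔ 1/6 = 1/6
x_2 ⇒ x_1 = 0 ⇒ 1/6 = 1
¬(x_2 ⇒ x_1) = ¬1 = 0
¬¬(x_2 ⇒ x_1) = ¬0 = 1
(((x_1 ⇒ x_2) ⇒ x_2) ⇔ (x_1 ⇔ (x_1 ⇒ x_1))) ⇔ ¬¬(x_2 ⇒ x_1) = 1/6 ⇔ 1 = 1/6
No assignment yields a value below 1/6, so this is the minimum.

1/6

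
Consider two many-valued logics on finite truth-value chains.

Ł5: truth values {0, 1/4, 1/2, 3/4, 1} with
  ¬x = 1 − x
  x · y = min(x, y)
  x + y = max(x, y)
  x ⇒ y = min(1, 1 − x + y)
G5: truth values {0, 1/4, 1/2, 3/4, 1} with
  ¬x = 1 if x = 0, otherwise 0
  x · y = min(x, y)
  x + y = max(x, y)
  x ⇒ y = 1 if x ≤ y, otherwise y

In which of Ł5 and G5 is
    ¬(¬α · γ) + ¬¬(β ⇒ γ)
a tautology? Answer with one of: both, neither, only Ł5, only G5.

only G5

In Ł5: at α = 0, β = 1/2, γ = 1/4 the value is 3/4 — not a tautology.
In G5: every assignment gives 1 — tautology.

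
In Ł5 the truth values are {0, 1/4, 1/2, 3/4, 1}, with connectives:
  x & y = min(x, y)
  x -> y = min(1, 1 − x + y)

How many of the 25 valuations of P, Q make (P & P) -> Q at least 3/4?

value 1: 15 assignments (counts)
value 3/4: 4 assignments (counts)
value 1/2: 3 assignments
value 1/4: 2 assignments
value 0: 1 assignment
So 19 of the 25 assignments meet the threshold.

19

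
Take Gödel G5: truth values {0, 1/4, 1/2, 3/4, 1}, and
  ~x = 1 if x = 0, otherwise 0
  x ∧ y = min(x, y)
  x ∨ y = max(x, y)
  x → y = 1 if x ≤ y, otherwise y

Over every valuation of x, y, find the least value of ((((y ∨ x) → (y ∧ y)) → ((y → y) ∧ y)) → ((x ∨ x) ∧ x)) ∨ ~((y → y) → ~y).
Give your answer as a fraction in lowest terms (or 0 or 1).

1/4

Take x = 1/4, y = 0:
y ∨ x = 0 ∨ 1/4 = 1/4
y ∧ y = 0 ∧ 0 = 0
(y ∨ x) → (y ∧ y) = 1/4 → 0 = 0
y → y = 0 → 0 = 1
(y → y) ∧ y = 1 ∧ 0 = 0
((y ∨ x) → (y ∧ y)) → ((y → y) ∧ y) = 0 → 0 = 1
x ∨ x = 1/4 ∨ 1/4 = 1/4
(x ∨ x) ∧ x = 1/4 ∧ 1/4 = 1/4
(((y ∨ x) → (y ∧ y)) → ((y → y) ∧ y)) → ((x ∨ x) ∧ x) = 1 → 1/4 = 1/4
y → y = 0 → 0 = 1
~y = ~0 = 1
(y → y) → ~y = 1 → 1 = 1
~((y → y) → ~y) = ~1 = 0
((((y ∨ x) → (y ∧ y)) → ((y → y) ∧ y)) → ((x ∨ x) ∧ x)) ∨ ~((y → y) → ~y) = 1/4 ∨ 0 = 1/4
No assignment yields a value below 1/4, so this is the minimum.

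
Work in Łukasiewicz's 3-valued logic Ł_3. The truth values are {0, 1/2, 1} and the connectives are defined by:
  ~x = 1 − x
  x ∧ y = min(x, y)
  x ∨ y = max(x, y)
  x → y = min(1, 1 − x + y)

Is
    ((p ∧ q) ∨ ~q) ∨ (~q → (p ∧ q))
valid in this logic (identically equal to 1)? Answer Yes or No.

No

Counterexample: take p = 0, q = 1/2.
p ∧ q = 0 ∧ 1/2 = 0
~q = ~1/2 = 1/2
(p ∧ q) ∨ ~q = 0 ∨ 1/2 = 1/2
~q = ~1/2 = 1/2
p ∧ q = 0 ∧ 1/2 = 0
~q → (p ∧ q) = 1/2 → 0 = 1/2
((p ∧ q) ∨ ~q) ∨ (~q → (p ∧ q)) = 1/2 ∨ 1/2 = 1/2
This gives 1/2 ≠ 1.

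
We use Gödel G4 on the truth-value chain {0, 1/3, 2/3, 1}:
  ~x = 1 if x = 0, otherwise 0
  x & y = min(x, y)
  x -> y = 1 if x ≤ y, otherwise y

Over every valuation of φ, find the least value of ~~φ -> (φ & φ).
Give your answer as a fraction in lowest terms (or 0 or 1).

Take φ = 1/3:
~φ = ~1/3 = 0
~~φ = ~0 = 1
φ & φ = 1/3 & 1/3 = 1/3
~~φ -> (φ & φ) = 1 -> 1/3 = 1/3
No assignment yields a value below 1/3, so this is the minimum.

1/3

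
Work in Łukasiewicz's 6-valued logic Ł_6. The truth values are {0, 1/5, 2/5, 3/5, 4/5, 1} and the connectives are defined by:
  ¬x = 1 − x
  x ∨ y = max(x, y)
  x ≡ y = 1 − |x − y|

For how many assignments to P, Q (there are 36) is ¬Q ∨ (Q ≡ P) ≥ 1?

11

value 1: 11 assignments (counts)
value 4/5: 12 assignments
value 3/5: 7 assignments
value 2/5: 3 assignments
value 1/5: 2 assignments
value 0: 1 assignment
So 11 of the 36 assignments meet the threshold.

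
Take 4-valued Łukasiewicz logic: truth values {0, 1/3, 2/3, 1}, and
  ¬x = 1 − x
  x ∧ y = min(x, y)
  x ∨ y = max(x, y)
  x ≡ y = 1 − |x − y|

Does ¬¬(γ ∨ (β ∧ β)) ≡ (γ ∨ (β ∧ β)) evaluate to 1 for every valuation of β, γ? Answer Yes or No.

β = 0, γ = 0 ↦ 1
β = 0, γ = 1/3 ↦ 1
β = 0, γ = 2/3 ↦ 1
β = 0, γ = 1 ↦ 1
β = 1/3, γ = 0 ↦ 1
β = 1/3, γ = 1/3 ↦ 1
β = 1/3, γ = 2/3 ↦ 1
β = 1/3, γ = 1 ↦ 1
β = 2/3, γ = 0 ↦ 1
β = 2/3, γ = 1/3 ↦ 1
β = 2/3, γ = 2/3 ↦ 1
β = 2/3, γ = 1 ↦ 1
β = 1, γ = 0 ↦ 1
β = 1, γ = 1/3 ↦ 1
β = 1, γ = 2/3 ↦ 1
β = 1, γ = 1 ↦ 1
Every assignment gives a value ≥ 1.

Yes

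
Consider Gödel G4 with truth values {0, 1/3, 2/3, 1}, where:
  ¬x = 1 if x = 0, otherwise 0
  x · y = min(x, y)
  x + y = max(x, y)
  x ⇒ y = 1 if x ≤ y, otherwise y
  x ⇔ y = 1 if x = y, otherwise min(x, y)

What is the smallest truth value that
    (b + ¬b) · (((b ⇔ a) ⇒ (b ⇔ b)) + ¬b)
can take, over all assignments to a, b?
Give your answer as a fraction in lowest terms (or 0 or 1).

Take a = 0, b = 1/3:
¬b = ¬1/3 = 0
b + ¬b = 1/3 + 0 = 1/3
b ⇔ a = 1/3 ⇔ 0 = 0
b ⇔ b = 1/3 ⇔ 1/3 = 1
(b ⇔ a) ⇒ (b ⇔ b) = 0 ⇒ 1 = 1
¬b = ¬1/3 = 0
((b ⇔ a) ⇒ (b ⇔ b)) + ¬b = 1 + 0 = 1
(b + ¬b) · (((b ⇔ a) ⇒ (b ⇔ b)) + ¬b) = 1/3 · 1 = 1/3
No assignment yields a value below 1/3, so this is the minimum.

1/3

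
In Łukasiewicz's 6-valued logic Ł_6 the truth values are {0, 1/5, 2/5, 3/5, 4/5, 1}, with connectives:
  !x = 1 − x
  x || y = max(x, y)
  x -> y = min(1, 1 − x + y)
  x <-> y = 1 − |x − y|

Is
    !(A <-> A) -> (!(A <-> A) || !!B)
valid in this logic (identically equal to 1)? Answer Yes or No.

At A = 3/5, B = 3/5, for instance:
A <-> A = 3/5 <-> 3/5 = 1
!(A <-> A) = !1 = 0
!B = !3/5 = 2/5
!!B = !2/5 = 3/5
!(A <-> A) || !!B = 0 || 3/5 = 3/5
!(A <-> A) -> (!(A <-> A) || !!B) = 0 -> 3/5 = 1
and checking the remaining 35 assignments likewise gives ≥ 1 in every case.

Yes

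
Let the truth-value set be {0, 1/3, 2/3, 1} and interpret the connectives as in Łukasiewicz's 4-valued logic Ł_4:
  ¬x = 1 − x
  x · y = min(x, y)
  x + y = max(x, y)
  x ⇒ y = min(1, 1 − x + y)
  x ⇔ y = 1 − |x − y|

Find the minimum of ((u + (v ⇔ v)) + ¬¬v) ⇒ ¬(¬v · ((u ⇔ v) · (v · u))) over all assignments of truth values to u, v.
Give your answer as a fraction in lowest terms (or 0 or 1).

2/3

Take u = 1/3, v = 1/3:
v ⇔ v = 1/3 ⇔ 1/3 = 1
u + (v ⇔ v) = 1/3 + 1 = 1
¬v = ¬1/3 = 2/3
¬¬v = ¬2/3 = 1/3
(u + (v ⇔ v)) + ¬¬v = 1 + 1/3 = 1
¬v = ¬1/3 = 2/3
u ⇔ v = 1/3 ⇔ 1/3 = 1
v · u = 1/3 · 1/3 = 1/3
(u ⇔ v) · (v · u) = 1 · 1/3 = 1/3
¬v · ((u ⇔ v) · (v · u)) = 2/3 · 1/3 = 1/3
¬(¬v · ((u ⇔ v) · (v · u))) = ¬1/3 = 2/3
((u + (v ⇔ v)) + ¬¬v) ⇒ ¬(¬v · ((u ⇔ v) · (v · u))) = 1 ⇒ 2/3 = 2/3
No assignment yields a value below 2/3, so this is the minimum.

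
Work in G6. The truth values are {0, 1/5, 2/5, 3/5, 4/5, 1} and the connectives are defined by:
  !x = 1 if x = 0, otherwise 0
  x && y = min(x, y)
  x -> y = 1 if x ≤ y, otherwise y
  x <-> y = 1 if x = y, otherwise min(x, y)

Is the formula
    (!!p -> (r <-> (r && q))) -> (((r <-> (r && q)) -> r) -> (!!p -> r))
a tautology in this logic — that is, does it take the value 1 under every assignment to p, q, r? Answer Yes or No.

Yes

At p = 4/5, q = 3/5, r = 2/5, for instance:
!p = !4/5 = 0
!!p = !0 = 1
r && q = 2/5 && 3/5 = 2/5
r <-> (r && q) = 2/5 <-> 2/5 = 1
!!p -> (r <-> (r && q)) = 1 -> 1 = 1
(r <-> (r && q)) -> r = 1 -> 2/5 = 2/5
!!p -> r = 1 -> 2/5 = 2/5
((r <-> (r && q)) -> r) -> (!!p -> r) = 2/5 -> 2/5 = 1
(!!p -> (r <-> (r && q))) -> (((r <-> (r && q)) -> r) -> (!!p -> r)) = 1 -> 1 = 1
and checking the remaining 215 assignments likewise gives ≥ 1 in every case.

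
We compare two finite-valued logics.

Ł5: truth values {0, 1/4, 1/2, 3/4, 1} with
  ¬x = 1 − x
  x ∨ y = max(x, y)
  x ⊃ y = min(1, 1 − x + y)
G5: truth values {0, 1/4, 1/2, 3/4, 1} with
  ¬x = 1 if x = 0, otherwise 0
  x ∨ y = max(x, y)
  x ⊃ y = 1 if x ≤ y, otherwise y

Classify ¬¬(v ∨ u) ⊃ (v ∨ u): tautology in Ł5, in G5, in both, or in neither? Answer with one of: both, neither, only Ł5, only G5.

In Ł5: every assignment gives 1 — tautology.
In G5: at u = 0, v = 1/4 the value is 1/4 — not a tautology.

only Ł5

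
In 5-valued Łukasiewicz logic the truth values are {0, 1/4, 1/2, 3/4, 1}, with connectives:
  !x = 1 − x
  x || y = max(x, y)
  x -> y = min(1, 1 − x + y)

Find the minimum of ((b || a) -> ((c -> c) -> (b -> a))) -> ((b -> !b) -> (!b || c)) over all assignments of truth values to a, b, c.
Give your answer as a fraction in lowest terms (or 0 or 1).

1/2

Take a = 0, b = 1/2, c = 0:
b || a = 1/2 || 0 = 1/2
c -> c = 0 -> 0 = 1
b -> a = 1/2 -> 0 = 1/2
(c -> c) -> (b -> a) = 1 -> 1/2 = 1/2
(b || a) -> ((c -> c) -> (b -> a)) = 1/2 -> 1/2 = 1
!b = !1/2 = 1/2
b -> !b = 1/2 -> 1/2 = 1
!b = !1/2 = 1/2
!b || c = 1/2 || 0 = 1/2
(b -> !b) -> (!b || c) = 1 -> 1/2 = 1/2
((b || a) -> ((c -> c) -> (b -> a))) -> ((b -> !b) -> (!b || c)) = 1 -> 1/2 = 1/2
No assignment yields a value below 1/2, so this is the minimum.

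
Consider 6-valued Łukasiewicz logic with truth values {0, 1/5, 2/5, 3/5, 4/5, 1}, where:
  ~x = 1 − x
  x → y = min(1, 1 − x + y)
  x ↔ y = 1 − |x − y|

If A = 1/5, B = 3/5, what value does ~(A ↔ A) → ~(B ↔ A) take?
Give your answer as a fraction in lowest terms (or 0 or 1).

A ↔ A = 1/5 ↔ 1/5 = 1
~(A ↔ A) = ~1 = 0
B ↔ A = 3/5 ↔ 1/5 = 3/5
~(B ↔ A) = ~3/5 = 2/5
~(A ↔ A) → ~(B ↔ A) = 0 → 2/5 = 1

1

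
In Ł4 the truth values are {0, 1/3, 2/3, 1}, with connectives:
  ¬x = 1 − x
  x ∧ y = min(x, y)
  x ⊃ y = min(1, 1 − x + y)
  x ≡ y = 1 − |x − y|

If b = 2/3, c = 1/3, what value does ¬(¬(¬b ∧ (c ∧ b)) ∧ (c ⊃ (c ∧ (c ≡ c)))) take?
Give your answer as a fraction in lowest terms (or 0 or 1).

1/3

¬b = ¬2/3 = 1/3
c ∧ b = 1/3 ∧ 2/3 = 1/3
¬b ∧ (c ∧ b) = 1/3 ∧ 1/3 = 1/3
¬(¬b ∧ (c ∧ b)) = ¬1/3 = 2/3
c ≡ c = 1/3 ≡ 1/3 = 1
c ∧ (c ≡ c) = 1/3 ∧ 1 = 1/3
c ⊃ (c ∧ (c ≡ c)) = 1/3 ⊃ 1/3 = 1
¬(¬b ∧ (c ∧ b)) ∧ (c ⊃ (c ∧ (c ≡ c))) = 2/3 ∧ 1 = 2/3
¬(¬(¬b ∧ (c ∧ b)) ∧ (c ⊃ (c ∧ (c ≡ c)))) = ¬2/3 = 1/3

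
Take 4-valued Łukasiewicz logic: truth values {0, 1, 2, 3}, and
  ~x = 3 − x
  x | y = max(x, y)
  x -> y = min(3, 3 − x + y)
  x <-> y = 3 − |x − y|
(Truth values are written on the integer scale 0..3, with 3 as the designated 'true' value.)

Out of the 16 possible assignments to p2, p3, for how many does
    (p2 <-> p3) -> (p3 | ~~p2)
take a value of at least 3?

11

p2 = 0, p3 = 0 ↦ 0  <
p2 = 0, p3 = 1 ↦ 2  <
p2 = 0, p3 = 2 ↦ 3  ≥
p2 = 0, p3 = 3 ↦ 3  ≥
p2 = 1, p3 = 0 ↦ 2  <
p2 = 1, p3 = 1 ↦ 1  <
p2 = 1, p3 = 2 ↦ 3  ≥
p2 = 1, p3 = 3 ↦ 3  ≥
p2 = 2, p3 = 0 ↦ 3  ≥
p2 = 2, p3 = 1 ↦ 3  ≥
p2 = 2, p3 = 2 ↦ 2  <
p2 = 2, p3 = 3 ↦ 3  ≥
p2 = 3, p3 = 0 ↦ 3  ≥
p2 = 3, p3 = 1 ↦ 3  ≥
p2 = 3, p3 = 2 ↦ 3  ≥
p2 = 3, p3 = 3 ↦ 3  ≥
So 11 of the 16 assignments meet the threshold.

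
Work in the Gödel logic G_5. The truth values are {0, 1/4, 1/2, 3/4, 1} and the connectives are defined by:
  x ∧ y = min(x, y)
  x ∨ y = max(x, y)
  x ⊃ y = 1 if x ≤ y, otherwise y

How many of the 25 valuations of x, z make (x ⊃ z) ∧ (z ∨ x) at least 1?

5

value 1: 5 assignments (counts)
value 3/4: 5 assignments
value 1/2: 5 assignments
value 1/4: 5 assignments
value 0: 5 assignments
So 5 of the 25 assignments meet the threshold.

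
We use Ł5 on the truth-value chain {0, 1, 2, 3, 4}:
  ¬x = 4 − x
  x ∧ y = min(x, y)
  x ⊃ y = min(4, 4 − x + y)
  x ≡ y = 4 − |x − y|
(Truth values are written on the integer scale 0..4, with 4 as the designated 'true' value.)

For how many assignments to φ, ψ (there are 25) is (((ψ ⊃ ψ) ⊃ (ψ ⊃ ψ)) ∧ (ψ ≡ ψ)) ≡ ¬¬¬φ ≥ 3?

10

value 4: 5 assignments (counts)
value 3: 5 assignments (counts)
value 2: 5 assignments
value 1: 5 assignments
value 0: 5 assignments
So 10 of the 25 assignments meet the threshold.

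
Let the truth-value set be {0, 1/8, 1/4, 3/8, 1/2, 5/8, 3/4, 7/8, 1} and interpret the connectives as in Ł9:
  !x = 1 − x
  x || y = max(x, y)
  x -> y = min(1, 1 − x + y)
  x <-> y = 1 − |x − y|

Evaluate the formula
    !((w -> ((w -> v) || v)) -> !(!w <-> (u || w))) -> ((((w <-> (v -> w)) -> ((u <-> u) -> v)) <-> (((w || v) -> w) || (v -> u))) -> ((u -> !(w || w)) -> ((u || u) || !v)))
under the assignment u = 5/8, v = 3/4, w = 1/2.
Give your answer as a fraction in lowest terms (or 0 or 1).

1

w -> v = 1/2 -> 3/4 = 1
(w -> v) || v = 1 || 3/4 = 1
w -> ((w -> v) || v) = 1/2 -> 1 = 1
!w = !1/2 = 1/2
u || w = 5/8 || 1/2 = 5/8
!w <-> (u || w) = 1/2 <-> 5/8 = 7/8
!(!w <-> (u || w)) = !7/8 = 1/8
(w -> ((w -> v) || v)) -> !(!w <-> (u || w)) = 1 -> 1/8 = 1/8
!((w -> ((w -> v) || v)) -> !(!w <-> (u || w))) = !1/8 = 7/8
v -> w = 3/4 -> 1/2 = 3/4
w <-> (v -> w) = 1/2 <-> 3/4 = 3/4
u <-> u = 5/8 <-> 5/8 = 1
(u <-> u) -> v = 1 -> 3/4 = 3/4
(w <-> (v -> w)) -> ((u <-> u) -> v) = 3/4 -> 3/4 = 1
w || v = 1/2 || 3/4 = 3/4
(w || v) -> w = 3/4 -> 1/2 = 3/4
v -> u = 3/4 -> 5/8 = 7/8
((w || v) -> w) || (v -> u) = 3/4 || 7/8 = 7/8
((w <-> (v -> w)) -> ((u <-> u) -> v)) <-> (((w || v) -> w) || (v -> u)) = 1 <-> 7/8 = 7/8
w || w = 1/2 || 1/2 = 1/2
!(w || w) = !1/2 = 1/2
u -> !(w || w) = 5/8 -> 1/2 = 7/8
u || u = 5/8 || 5/8 = 5/8
!v = !3/4 = 1/4
(u || u) || !v = 5/8 || 1/4 = 5/8
(u -> !(w || w)) -> ((u || u) || !v) = 7/8 -> 5/8 = 3/4
(((w <-> (v -> w)) -> ((u <-> u) -> v)) <-> (((w || v) -> w) || (v -> u))) -> ((u -> !(w || w)) -> ((u || u) || !v)) = 7/8 -> 3/4 = 7/8
!((w -> ((w -> v) || v)) -> !(!w <-> (u || w))) -> ((((w <-> (v -> w)) -> ((u <-> u) -> v)) <-> (((w || v) -> w) || (v -> u))) -> ((u -> !(w || w)) -> ((u || u) || !v))) = 7/8 -> 7/8 = 1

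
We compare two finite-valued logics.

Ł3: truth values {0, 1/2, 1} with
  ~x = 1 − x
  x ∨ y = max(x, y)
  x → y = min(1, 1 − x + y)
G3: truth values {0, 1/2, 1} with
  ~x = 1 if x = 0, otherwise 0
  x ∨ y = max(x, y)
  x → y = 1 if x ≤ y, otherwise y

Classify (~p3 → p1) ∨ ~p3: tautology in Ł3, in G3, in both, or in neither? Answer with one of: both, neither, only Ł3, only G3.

In Ł3: at p1 = 0, p3 = 1/2 the value is 1/2 — not a tautology.
In G3: every assignment gives 1 — tautology.

only G3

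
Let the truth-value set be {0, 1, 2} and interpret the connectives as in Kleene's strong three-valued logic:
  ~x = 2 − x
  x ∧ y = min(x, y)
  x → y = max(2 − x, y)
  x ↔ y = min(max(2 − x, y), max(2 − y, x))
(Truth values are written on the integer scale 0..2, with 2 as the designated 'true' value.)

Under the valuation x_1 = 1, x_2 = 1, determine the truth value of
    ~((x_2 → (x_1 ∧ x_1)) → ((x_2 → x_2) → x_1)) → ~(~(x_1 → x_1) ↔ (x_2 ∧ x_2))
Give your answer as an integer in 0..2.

x_1 ∧ x_1 = 1 ∧ 1 = 1
x_2 → (x_1 ∧ x_1) = 1 → 1 = 1
x_2 → x_2 = 1 → 1 = 1
(x_2 → x_2) → x_1 = 1 → 1 = 1
(x_2 → (x_1 ∧ x_1)) → ((x_2 → x_2) → x_1) = 1 → 1 = 1
~((x_2 → (x_1 ∧ x_1)) → ((x_2 → x_2) → x_1)) = ~1 = 1
x_1 → x_1 = 1 → 1 = 1
~(x_1 → x_1) = ~1 = 1
x_2 ∧ x_2 = 1 ∧ 1 = 1
~(x_1 → x_1) ↔ (x_2 ∧ x_2) = 1 ↔ 1 = 1
~(~(x_1 → x_1) ↔ (x_2 ∧ x_2)) = ~1 = 1
~((x_2 → (x_1 ∧ x_1)) → ((x_2 → x_2) → x_1)) → ~(~(x_1 → x_1) ↔ (x_2 ∧ x_2)) = 1 → 1 = 1

1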